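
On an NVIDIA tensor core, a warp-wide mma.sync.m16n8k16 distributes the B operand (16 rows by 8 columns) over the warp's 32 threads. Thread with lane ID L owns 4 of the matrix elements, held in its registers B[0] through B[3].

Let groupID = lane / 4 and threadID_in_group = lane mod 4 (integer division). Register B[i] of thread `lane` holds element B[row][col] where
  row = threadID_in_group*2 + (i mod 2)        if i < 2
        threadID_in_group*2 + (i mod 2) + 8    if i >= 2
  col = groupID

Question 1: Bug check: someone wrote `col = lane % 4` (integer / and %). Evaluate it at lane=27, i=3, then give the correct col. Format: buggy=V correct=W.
buggy=3 correct=6

`lane % 4`[27,3]→3
27: G=6,T=3
[3] (3*2+1+8,6) = (15,6)
col: 3 vs 6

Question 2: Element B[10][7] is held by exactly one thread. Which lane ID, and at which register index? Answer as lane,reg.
c=7⇒gr=7  r=10⇒Rb=1,th=1,odd=0
L=7*4+1=29  i=1*2+0=2

29,2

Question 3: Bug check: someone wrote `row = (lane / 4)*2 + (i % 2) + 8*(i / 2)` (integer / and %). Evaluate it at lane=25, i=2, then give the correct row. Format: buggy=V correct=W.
buggy=20 correct=10

`(lane / 4)*2 + (i % 2) + 8*(i / 2)`[25,2]=>20
L=25=>grp=25>>2=6, tig=25&3=1
[2]=>row 1·2+0+8=10  col grp=6
row: 20 vs 10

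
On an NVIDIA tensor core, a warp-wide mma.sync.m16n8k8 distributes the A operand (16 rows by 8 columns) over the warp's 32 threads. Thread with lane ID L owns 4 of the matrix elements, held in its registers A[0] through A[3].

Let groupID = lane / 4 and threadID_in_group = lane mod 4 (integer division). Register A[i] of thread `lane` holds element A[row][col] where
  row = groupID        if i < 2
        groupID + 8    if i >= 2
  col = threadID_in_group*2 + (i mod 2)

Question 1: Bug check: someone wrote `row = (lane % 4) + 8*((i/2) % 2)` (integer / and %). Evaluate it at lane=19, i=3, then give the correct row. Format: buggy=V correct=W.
`(lane % 4) + 8*((i/2) % 2)`[19,3]->11
19: gid=4,tid=3
[3] (4+8,3*2+1) = (12,7)
row: 11 vs 12

buggy=11 correct=12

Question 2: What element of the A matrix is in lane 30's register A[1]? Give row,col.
7,5

L=30⇒gr=30>>2=7, th=30&3=2
[1]⇒row 7+0=7  col 2·2+1=5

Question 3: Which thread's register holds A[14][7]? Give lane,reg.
27,3

r: 14->gid=6,r8=1  c: 7->tid=3,i&1=1
L=6*4+3=27  i=1*2+1=3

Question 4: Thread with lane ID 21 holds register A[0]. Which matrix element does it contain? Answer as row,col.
21: grp=5,tig=1
[0] (5+0,1*2+0) = (5,2)

5,2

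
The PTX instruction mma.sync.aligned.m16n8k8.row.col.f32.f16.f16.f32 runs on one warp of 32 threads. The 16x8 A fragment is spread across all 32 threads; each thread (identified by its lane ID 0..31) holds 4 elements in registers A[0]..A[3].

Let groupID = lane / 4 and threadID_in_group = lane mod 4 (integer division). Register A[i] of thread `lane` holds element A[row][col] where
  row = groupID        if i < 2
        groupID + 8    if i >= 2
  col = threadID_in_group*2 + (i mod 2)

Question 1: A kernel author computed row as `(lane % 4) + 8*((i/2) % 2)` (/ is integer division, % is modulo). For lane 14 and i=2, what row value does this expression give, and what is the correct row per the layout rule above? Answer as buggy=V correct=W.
buggy=10 correct=11

`(lane % 4) + 8*((i/2) % 2)`[14,2]->10
lane 14: gid=3 (14/4), tid=2 (14%4)
i=2: r=3+8=11, c=2*2+0=4
row: 10 vs 11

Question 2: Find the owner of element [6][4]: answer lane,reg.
r=6->g=6,rb=0  c=4->t=2,b0=0
L=6*4+2=26  i=0*2+0=0

26,0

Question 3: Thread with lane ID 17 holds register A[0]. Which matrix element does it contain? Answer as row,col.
4,2

17: gid=4,tid=1
[0] (4+0,1*2+0) = (4,2)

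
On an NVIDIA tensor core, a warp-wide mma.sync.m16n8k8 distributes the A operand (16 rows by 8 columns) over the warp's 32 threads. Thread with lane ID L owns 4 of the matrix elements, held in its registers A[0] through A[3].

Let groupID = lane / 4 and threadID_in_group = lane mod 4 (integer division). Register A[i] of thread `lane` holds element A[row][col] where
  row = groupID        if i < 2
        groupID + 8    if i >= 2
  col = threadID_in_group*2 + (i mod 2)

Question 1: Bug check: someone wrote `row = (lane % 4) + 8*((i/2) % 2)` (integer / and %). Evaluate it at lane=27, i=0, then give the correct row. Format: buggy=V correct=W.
`(lane % 4) + 8*((i/2) % 2)`[27,0]⇒3
lane 27: gr=6 (27/4), th=3 (27%4)
i=0: r=6+0=6, c=3*2+0=6
row: 3 vs 6

buggy=3 correct=6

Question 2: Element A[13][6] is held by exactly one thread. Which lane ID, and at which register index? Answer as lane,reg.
r=13⇒gr=5,Rb=1  c=6⇒th=3,odd=0
L=5*4+3=23  i=1*2+0=2

23,2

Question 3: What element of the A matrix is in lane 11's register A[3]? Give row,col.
lane 11: G=2 (11/4), T=3 (11%4)
i=3: r=2+8=10, c=3*2+1=7

10,7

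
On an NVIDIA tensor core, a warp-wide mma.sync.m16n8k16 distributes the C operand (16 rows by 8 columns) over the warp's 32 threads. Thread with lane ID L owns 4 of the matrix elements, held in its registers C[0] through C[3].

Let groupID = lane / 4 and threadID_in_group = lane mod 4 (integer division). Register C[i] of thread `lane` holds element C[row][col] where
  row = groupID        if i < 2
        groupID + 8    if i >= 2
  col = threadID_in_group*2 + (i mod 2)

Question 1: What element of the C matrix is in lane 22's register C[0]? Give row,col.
lane 22: gid=5 (22/4), tid=2 (22%4)
i=0: r=5+0=5, c=2*2+0=4

5,4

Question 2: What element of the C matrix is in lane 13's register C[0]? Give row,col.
13: gid=3,tid=1
[0] (3+0,1*2+0) = (3,2)

3,2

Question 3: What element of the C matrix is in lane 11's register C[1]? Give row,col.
L=11->gid=11>>2=2, tid=11&3=3
[1]->row 2+0=2  col 3·2+1=7

2,7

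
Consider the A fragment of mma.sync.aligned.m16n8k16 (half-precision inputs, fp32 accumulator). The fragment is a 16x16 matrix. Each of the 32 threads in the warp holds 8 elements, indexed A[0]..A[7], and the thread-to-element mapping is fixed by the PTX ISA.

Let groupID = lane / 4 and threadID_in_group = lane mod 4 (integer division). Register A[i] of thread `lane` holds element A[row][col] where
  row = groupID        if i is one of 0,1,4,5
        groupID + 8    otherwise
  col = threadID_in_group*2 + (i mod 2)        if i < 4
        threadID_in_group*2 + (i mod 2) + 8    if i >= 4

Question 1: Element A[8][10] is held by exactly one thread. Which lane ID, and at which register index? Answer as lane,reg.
1,6

r=8->g=0,rb=1  c=10->cb=1,t=1,b0=0
L=0*4+1=1  i=1*4+1*2+0=6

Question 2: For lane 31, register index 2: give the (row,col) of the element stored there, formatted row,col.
15,6

31: grp=7,tig=3
[2] (7+8,3*2+0+0) = (15,6)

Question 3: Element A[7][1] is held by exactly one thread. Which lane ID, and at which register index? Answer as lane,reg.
r=7→G=7,rhi=0  c=1→chi=0,T=0,p=1
L=7*4+0=28  i=0*4+0*2+1=1

28,1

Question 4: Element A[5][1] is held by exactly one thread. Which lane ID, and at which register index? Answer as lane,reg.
r=5⇒gr=5,Rb=0  c=1⇒Cb=0,th=0,odd=1
L=5*4+0=20  i=0*4+0*2+1=1

20,1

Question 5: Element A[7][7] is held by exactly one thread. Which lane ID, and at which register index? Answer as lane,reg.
31,1

r:7=>grp=7,rB=0  c:7=>cB=0,tig=3,lo=1
L=7*4+3=31  i=0*4+0*2+1=1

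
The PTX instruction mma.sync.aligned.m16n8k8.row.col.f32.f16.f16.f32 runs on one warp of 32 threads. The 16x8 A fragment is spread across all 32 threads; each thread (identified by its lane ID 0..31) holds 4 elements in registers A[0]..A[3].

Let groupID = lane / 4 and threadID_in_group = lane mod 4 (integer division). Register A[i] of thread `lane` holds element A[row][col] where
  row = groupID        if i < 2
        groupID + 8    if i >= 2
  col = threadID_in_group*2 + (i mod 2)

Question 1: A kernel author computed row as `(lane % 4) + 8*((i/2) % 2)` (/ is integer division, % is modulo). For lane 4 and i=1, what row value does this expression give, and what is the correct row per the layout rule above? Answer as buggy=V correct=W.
buggy=0 correct=1

`(lane % 4) + 8*((i/2) % 2)`[4,1]=>0
4: grp=1,tig=0
[1] (1+0,0*2+1) = (1,1)
row: 0 vs 1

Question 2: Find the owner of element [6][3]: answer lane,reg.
25,1

r=6→G=6,rhi=0  c=3→T=1,p=1
L=6*4+1=25  i=0*2+1=1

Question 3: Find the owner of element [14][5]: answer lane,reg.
r:14=>grp=6,rB=1  c:5=>tig=2,lo=1
L=6*4+2=26  i=1*2+1=3

26,3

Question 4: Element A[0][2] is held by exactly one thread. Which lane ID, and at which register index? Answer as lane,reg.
1,0

r=0⇒gr=0,Rb=0  c=2⇒th=1,odd=0
L=0*4+1=1  i=0*2+0=0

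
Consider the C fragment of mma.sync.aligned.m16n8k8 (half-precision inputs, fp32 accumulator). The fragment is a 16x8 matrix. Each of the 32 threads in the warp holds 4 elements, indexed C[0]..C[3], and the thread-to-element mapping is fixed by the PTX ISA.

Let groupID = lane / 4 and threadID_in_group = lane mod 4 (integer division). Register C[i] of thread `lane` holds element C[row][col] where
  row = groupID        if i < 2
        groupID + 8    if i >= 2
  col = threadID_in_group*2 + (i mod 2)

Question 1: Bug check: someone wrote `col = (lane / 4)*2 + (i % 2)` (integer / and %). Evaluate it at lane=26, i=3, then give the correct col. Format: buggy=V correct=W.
buggy=13 correct=5

`(lane / 4)*2 + (i % 2)`[26,3]->13
26: gid=6,tid=2
[3] (6+8,2*2+1) = (14,5)
col: 13 vs 5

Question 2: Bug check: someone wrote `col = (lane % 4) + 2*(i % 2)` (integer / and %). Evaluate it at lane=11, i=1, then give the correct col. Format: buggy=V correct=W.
`(lane % 4) + 2*(i % 2)`[11,1]->5
lane 11: gid=2 (11/4), tid=3 (11%4)
i=1: r=2+0=2, c=3*2+1=7
col: 5 vs 7

buggy=5 correct=7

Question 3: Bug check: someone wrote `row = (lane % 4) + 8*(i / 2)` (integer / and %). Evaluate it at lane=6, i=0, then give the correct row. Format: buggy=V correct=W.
buggy=2 correct=1

`(lane % 4) + 8*(i / 2)`[6,0]→2
L=6→G=6>>2=1, T=6&3=2
[0]→row 1+0=1  col 2·2+0=4
row: 2 vs 1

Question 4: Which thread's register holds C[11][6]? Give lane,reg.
r:11=>grp=3,rB=1  c:6=>tig=3,lo=0
L=3*4+3=15  i=1*2+0=2

15,2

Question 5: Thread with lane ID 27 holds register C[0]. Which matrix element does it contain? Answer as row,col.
lane 27: G=6 (27/4), T=3 (27%4)
i=0: r=6+0=6, c=3*2+0=6

6,6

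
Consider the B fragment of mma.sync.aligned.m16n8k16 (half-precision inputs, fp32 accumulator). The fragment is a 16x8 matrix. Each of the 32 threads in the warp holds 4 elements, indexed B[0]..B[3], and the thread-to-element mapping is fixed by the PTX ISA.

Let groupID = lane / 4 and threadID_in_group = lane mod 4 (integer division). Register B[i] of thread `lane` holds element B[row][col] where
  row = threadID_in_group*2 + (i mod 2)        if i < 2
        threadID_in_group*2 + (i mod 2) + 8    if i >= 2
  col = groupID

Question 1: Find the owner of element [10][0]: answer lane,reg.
c=0→G=0  r=10→rhi=1,T=1,p=0
L=0*4+1=1  i=1*2+0=2

1,2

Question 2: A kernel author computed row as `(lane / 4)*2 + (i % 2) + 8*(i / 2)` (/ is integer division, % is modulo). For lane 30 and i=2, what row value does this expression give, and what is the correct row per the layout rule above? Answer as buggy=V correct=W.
buggy=22 correct=12

`(lane / 4)*2 + (i % 2) + 8*(i / 2)`[30,2]=>22
30: grp=7,tig=2
[2] (2*2+0+8,7) = (12,7)
row: 22 vs 12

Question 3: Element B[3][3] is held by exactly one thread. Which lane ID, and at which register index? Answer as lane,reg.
c=3→G=3  r=3→rhi=0,T=1,p=1
L=3*4+1=13  i=0*2+1=1

13,1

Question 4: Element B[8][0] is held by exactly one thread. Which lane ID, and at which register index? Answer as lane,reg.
0,2

c: 0->gid=0  r: 8->r8=1,tid=0,i&1=0
L=0*4+0=0  i=1*2+0=2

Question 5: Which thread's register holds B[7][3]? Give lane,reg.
15,1

c=3->g=3  r=7->rb=0,t=3,b0=1
L=3*4+3=15  i=0*2+1=1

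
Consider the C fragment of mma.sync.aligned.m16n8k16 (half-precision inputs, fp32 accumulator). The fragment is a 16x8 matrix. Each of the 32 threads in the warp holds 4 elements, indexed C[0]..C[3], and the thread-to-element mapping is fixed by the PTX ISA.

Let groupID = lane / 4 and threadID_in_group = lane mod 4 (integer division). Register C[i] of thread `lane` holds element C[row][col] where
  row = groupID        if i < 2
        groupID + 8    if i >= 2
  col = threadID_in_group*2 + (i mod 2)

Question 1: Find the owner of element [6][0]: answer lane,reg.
24,0

r=6→G=6,rhi=0  c=0→T=0,p=0
L=6*4+0=24  i=0*2+0=0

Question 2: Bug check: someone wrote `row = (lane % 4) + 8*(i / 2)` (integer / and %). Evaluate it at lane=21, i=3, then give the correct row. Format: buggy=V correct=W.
`(lane % 4) + 8*(i / 2)`[21,3]=>9
lane 21: grp=5 (21/4), tig=1 (21%4)
i=3: r=5+8=13, c=1*2+1=3
row: 9 vs 13

buggy=9 correct=13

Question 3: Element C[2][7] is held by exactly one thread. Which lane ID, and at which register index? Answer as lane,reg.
r=2->g=2,rb=0  c=7->t=3,b0=1
L=2*4+3=11  i=0*2+1=1

11,1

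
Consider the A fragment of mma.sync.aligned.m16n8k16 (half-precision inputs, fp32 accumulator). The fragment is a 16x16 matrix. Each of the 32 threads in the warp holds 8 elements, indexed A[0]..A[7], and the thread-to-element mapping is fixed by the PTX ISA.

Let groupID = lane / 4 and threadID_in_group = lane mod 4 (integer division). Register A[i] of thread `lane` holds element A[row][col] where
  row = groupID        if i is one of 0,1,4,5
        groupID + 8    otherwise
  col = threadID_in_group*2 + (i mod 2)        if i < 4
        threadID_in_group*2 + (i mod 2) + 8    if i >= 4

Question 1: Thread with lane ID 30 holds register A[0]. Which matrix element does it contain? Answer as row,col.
7,4

30: gr=7,th=2
[0] (7+0,2*2+0+0) = (7,4)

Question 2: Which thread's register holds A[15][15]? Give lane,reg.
r=15→G=7,rhi=1  c=15→chi=1,T=3,p=1
L=7*4+3=31  i=1*4+1*2+1=7

31,7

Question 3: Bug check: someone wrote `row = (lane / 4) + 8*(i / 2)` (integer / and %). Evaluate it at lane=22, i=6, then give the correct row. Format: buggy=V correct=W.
`(lane / 4) + 8*(i / 2)`[22,6]->29
lane 22: gid=5 (22/4), tid=2 (22%4)
i=6: r=5+8=13, c=2*2+0+8=12
row: 29 vs 13

buggy=29 correct=13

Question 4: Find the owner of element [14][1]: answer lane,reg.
24,3

r=14→G=6,rhi=1  c=1→chi=0,T=0,p=1
L=6*4+0=24  i=0*4+1*2+1=3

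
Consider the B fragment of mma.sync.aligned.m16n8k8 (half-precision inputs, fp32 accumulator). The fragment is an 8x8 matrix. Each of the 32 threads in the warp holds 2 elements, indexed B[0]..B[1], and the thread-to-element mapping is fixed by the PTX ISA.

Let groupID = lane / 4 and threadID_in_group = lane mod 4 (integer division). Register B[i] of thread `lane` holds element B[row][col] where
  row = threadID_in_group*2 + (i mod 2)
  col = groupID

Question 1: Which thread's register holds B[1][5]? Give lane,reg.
20,1

c:5=>grp=5  r:1=>tig=0,lo=1
L=5*4+0=20  i=1=1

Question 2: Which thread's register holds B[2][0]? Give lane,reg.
1,0

c: 0->gid=0  r: 2->tid=1,i&1=0
L=0*4+1=1  i=0=0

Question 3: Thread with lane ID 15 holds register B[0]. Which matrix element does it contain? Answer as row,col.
6,3

lane 15: g=3 (15/4), t=3 (15%4)
i=0: r=3*2+0=6, c=g=3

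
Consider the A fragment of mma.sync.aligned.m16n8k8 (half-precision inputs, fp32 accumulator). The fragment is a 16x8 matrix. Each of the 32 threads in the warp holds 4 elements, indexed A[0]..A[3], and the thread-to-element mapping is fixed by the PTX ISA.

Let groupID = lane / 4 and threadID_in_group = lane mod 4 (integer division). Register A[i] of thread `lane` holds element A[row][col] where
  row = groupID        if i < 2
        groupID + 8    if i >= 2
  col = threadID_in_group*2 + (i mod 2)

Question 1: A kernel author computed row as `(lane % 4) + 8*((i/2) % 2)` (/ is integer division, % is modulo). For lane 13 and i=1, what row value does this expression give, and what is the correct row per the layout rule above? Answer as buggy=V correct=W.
buggy=1 correct=3

`(lane % 4) + 8*((i/2) % 2)`[13,1]->1
13: g=3,t=1
[1] (3+0,1*2+1) = (3,3)
row: 1 vs 3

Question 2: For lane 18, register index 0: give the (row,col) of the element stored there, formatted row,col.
18: gid=4,tid=2
[0] (4+0,2*2+0) = (4,4)

4,4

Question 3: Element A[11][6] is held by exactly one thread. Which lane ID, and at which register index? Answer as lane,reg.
15,2

r:11=>grp=3,rB=1  c:6=>tig=3,lo=0
L=3*4+3=15  i=1*2+0=2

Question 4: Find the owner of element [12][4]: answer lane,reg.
r=12->g=4,rb=1  c=4->t=2,b0=0
L=4*4+2=18  i=1*2+0=2

18,2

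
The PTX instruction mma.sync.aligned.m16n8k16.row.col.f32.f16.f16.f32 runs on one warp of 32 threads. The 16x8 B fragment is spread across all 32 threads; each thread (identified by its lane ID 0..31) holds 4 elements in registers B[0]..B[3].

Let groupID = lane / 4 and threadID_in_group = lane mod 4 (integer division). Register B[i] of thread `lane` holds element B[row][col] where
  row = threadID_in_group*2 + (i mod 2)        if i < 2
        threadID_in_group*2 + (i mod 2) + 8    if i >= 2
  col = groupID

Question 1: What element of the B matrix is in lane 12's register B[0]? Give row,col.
12: gid=3,tid=0
[0] (0*2+0+0,3) = (0,3)

0,3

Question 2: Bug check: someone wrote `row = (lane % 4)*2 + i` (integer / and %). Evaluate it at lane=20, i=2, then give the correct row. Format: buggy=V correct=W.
`(lane % 4)*2 + i`[20,2]=>2
L=20=>grp=20>>2=5, tig=20&3=0
[2]=>row 0·2+0+8=8  col grp=5
row: 2 vs 8

buggy=2 correct=8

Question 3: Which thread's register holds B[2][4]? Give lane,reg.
c: 4->gid=4  r: 2->r8=0,tid=1,i&1=0
L=4*4+1=17  i=0*2+0=0

17,0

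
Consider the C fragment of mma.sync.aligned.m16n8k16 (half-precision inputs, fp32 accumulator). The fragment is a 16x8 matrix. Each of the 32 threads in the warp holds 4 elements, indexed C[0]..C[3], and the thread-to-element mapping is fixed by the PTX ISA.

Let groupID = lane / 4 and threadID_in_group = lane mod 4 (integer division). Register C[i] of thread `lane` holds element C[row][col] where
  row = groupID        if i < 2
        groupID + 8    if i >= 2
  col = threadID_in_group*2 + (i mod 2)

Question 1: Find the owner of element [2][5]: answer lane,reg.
10,1

r=2⇒gr=2,Rb=0  c=5⇒th=2,odd=1
L=2*4+2=10  i=0*2+1=1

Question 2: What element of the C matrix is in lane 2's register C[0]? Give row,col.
lane 2: gid=0 (2/4), tid=2 (2%4)
i=0: r=0+0=0, c=2*2+0=4

0,4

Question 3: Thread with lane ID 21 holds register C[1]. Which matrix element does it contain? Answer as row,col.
5,3

lane 21: gid=5 (21/4), tid=1 (21%4)
i=1: r=5+0=5, c=1*2+1=3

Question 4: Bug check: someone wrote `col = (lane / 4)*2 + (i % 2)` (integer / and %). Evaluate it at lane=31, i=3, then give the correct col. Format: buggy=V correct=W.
`(lane / 4)*2 + (i % 2)`[31,3]=>15
L=31=>grp=31>>2=7, tig=31&3=3
[3]=>row 7+8=15  col 3·2+1=7
col: 15 vs 7

buggy=15 correct=7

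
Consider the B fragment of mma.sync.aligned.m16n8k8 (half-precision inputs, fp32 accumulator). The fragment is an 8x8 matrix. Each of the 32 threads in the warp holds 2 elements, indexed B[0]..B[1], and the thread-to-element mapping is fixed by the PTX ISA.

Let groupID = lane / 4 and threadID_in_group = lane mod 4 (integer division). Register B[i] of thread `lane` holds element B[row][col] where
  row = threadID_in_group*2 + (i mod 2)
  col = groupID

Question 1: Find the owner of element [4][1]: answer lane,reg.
6,0

c=1->g=1  r=4->t=2,b0=0
L=1*4+2=6  i=0=0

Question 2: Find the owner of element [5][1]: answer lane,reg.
6,1

c: 1->gid=1  r: 5->tid=2,i&1=1
L=1*4+2=6  i=1=1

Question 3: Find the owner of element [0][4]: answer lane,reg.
c=4->g=4  r=0->t=0,b0=0
L=4*4+0=16  i=0=0

16,0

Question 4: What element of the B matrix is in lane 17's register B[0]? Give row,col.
2,4

17: g=4,t=1
[0] (1*2+0,4) = (2,4)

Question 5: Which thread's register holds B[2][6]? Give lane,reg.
c:6=>grp=6  r:2=>tig=1,lo=0
L=6*4+1=25  i=0=0

25,0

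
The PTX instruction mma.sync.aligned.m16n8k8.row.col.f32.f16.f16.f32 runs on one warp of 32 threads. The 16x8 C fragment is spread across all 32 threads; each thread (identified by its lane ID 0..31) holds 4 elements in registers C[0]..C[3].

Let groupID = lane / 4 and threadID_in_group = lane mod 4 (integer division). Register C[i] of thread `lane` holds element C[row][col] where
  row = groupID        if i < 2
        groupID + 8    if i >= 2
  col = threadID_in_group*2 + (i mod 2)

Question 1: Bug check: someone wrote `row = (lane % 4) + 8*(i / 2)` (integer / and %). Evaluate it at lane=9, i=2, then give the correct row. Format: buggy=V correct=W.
`(lane % 4) + 8*(i / 2)`[9,2]->9
9: gid=2,tid=1
[2] (2+8,1*2+0) = (10,2)
row: 9 vs 10

buggy=9 correct=10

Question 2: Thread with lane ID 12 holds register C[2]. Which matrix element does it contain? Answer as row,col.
12: G=3,T=0
[2] (3+8,0*2+0) = (11,0)

11,0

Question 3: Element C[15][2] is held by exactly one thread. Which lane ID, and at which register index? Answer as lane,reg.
29,2

r:15=>grp=7,rB=1  c:2=>tig=1,lo=0
L=7*4+1=29  i=1*2+0=2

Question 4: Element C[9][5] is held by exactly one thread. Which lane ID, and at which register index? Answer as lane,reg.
r=9→G=1,rhi=1  c=5→T=2,p=1
L=1*4+2=6  i=1*2+1=3

6,3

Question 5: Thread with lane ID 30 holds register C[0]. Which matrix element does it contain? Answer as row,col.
lane 30->30/4=7, 30 mod 4=2
i=0  r:7+0->7  c:2·2+0->4

7,4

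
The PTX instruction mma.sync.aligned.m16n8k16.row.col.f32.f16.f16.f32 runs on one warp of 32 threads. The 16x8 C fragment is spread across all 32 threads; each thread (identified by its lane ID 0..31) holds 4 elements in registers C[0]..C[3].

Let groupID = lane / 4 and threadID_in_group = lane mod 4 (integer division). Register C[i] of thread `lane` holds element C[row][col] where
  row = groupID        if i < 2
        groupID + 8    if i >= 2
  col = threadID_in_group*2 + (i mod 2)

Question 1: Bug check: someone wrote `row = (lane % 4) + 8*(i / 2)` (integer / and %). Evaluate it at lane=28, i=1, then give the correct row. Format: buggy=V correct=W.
`(lane % 4) + 8*(i / 2)`[28,1]->0
L=28->g=28>>2=7, t=28&3=0
[1]->row 7+0=7  col 0·2+1=1
row: 0 vs 7

buggy=0 correct=7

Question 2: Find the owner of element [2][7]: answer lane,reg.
11,1

r=2->g=2,rb=0  c=7->t=3,b0=1
L=2*4+3=11  i=0*2+1=1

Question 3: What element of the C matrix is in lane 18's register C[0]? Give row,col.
lane 18: gr=4 (18/4), th=2 (18%4)
i=0: r=4+0=4, c=2*2+0=4

4,4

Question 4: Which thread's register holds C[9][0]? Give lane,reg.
r=9→G=1,rhi=1  c=0→T=0,p=0
L=1*4+0=4  i=1*2+0=2

4,2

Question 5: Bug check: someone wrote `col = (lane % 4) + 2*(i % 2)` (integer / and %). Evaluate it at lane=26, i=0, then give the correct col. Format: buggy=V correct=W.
buggy=2 correct=4

`(lane % 4) + 2*(i % 2)`[26,0]→2
26: G=6,T=2
[0] (6+0,2*2+0) = (6,4)
col: 2 vs 4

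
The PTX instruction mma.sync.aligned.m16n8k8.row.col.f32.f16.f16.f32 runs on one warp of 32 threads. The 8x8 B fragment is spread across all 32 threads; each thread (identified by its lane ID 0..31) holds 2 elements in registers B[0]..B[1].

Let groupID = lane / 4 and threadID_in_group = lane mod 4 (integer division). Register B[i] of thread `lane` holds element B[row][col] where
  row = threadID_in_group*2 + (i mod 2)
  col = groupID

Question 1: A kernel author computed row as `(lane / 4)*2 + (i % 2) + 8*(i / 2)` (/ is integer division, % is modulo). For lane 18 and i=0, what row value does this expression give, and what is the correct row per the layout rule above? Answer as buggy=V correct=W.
buggy=8 correct=4

`(lane / 4)*2 + (i % 2) + 8*(i / 2)`[18,0]⇒8
L=18⇒gr=18>>2=4, th=18&3=2
[0]⇒row 2·2+0=4  col gr=4
row: 8 vs 4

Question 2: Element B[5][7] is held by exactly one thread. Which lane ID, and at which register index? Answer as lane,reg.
c=7→G=7  r=5→T=2,p=1
L=7*4+2=30  i=1=1

30,1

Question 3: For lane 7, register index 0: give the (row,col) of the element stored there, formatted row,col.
6,1

lane 7->7/4=1, 7 mod 4=3
i=0  r:2·3+0->6  c:1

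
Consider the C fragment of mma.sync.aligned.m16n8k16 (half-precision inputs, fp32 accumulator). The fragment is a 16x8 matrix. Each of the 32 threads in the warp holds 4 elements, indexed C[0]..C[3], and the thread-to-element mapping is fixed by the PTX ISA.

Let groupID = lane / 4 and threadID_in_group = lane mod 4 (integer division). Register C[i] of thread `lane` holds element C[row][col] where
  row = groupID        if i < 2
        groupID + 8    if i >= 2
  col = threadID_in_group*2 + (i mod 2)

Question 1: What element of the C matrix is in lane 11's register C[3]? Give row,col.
10,7

11: g=2,t=3
[3] (2+8,3*2+1) = (10,7)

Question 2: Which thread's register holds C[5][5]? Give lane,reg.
22,1

r=5->g=5,rb=0  c=5->t=2,b0=1
L=5*4+2=22  i=0*2+1=1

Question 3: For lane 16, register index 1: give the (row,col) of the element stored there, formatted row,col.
4,1

L=16⇒gr=16>>2=4, th=16&3=0
[1]⇒row 4+0=4  col 0·2+1=1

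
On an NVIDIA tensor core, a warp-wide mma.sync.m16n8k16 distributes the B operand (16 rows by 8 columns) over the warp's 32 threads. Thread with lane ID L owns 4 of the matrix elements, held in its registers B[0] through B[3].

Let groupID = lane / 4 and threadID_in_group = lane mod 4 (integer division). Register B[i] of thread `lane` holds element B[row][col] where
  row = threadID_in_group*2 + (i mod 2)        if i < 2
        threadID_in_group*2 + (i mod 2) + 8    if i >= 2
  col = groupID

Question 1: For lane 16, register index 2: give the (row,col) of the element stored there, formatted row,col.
8,4

16: G=4,T=0
[2] (0*2+0+8,4) = (8,4)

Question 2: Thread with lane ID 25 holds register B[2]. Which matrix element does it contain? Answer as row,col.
10,6

lane 25: grp=6 (25/4), tig=1 (25%4)
i=2: r=1*2+0+8=10, c=grp=6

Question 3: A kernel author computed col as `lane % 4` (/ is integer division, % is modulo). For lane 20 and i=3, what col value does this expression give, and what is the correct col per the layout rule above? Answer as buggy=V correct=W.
buggy=0 correct=5

`lane % 4`[20,3]->0
L=20->g=20>>2=5, t=20&3=0
[3]->row 0·2+1+8=9  col g=5
col: 0 vs 5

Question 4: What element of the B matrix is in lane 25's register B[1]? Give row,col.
3,6

lane 25->25/4=6, 25 mod 4=1
i=1  r:2·1+1+0->3  c:6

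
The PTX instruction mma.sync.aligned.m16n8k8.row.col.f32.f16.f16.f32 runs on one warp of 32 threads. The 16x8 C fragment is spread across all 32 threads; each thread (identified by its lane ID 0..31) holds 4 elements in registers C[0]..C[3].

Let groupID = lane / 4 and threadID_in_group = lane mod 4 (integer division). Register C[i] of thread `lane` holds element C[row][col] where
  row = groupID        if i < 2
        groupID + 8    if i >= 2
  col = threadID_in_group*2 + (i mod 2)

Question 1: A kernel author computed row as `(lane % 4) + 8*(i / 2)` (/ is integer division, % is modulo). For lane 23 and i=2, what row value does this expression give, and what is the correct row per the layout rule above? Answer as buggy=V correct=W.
buggy=11 correct=13

`(lane % 4) + 8*(i / 2)`[23,2]->11
L=23->gid=23>>2=5, tid=23&3=3
[2]->row 5+8=13  col 3·2+0=6
row: 11 vs 13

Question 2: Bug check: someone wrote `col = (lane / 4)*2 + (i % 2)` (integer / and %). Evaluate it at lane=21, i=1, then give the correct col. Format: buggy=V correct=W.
`(lane / 4)*2 + (i % 2)`[21,1]=>11
lane 21: grp=5 (21/4), tig=1 (21%4)
i=1: r=5+0=5, c=1*2+1=3
col: 11 vs 3

buggy=11 correct=3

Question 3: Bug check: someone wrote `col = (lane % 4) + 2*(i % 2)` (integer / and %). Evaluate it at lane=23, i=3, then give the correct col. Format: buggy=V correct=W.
`(lane % 4) + 2*(i % 2)`[23,3]⇒5
lane 23: gr=5 (23/4), th=3 (23%4)
i=3: r=5+8=13, c=3*2+1=7
col: 5 vs 7

buggy=5 correct=7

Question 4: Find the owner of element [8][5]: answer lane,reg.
r: 8->gid=0,r8=1  c: 5->tid=2,i&1=1
L=0*4+2=2  i=1*2+1=3

2,3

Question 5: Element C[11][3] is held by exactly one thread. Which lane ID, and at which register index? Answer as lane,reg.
13,3

r=11→G=3,rhi=1  c=3→T=1,p=1
L=3*4+1=13  i=1*2+1=3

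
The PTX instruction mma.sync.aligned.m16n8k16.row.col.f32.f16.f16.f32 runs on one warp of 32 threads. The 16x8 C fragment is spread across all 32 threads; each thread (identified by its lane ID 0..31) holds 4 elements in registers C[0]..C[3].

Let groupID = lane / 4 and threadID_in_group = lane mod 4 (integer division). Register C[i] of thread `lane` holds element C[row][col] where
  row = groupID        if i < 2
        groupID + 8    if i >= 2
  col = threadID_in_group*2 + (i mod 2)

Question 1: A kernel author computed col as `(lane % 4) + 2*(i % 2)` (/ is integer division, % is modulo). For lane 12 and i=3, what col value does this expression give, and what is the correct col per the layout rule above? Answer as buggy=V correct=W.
`(lane % 4) + 2*(i % 2)`[12,3]→2
L=12→G=12>>2=3, T=12&3=0
[3]→row 3+8=11  col 0·2+1=1
col: 2 vs 1

buggy=2 correct=1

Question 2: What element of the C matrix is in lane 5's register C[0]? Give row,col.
1,2

lane 5: grp=1 (5/4), tig=1 (5%4)
i=0: r=1+0=1, c=1*2+0=2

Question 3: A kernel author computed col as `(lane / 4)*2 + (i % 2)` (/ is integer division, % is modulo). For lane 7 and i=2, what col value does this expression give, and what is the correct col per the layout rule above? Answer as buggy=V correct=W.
buggy=2 correct=6

`(lane / 4)*2 + (i % 2)`[7,2]->2
lane 7->7/4=1, 7 mod 4=3
i=2  r:1+8->9  c:2·3+0->6
col: 2 vs 6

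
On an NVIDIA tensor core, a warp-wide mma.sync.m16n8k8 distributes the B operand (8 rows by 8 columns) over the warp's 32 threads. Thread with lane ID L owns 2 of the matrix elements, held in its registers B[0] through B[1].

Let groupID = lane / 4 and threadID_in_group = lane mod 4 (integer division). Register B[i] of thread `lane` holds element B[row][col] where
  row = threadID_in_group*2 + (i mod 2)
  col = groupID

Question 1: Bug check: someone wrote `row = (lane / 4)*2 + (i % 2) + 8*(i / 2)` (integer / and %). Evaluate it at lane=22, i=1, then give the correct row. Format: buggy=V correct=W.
buggy=11 correct=5

`(lane / 4)*2 + (i % 2) + 8*(i / 2)`[22,1]->11
L=22->g=22>>2=5, t=22&3=2
[1]->row 2·2+1=5  col g=5
row: 11 vs 5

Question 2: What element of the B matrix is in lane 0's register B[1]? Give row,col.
1,0

lane 0→0/4=0, 0 mod 4=0
i=1  r:2·0+1→1  c:0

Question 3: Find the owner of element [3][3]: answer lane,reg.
13,1

c=3⇒gr=3  r=3⇒th=1,odd=1
L=3*4+1=13  i=1=1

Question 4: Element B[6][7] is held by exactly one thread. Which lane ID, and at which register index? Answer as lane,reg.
31,0

c=7⇒gr=7  r=6⇒th=3,odd=0
L=7*4+3=31  i=0=0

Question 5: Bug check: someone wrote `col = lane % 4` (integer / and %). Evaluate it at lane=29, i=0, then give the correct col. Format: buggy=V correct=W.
`lane % 4`[29,0]=>1
lane 29: grp=7 (29/4), tig=1 (29%4)
i=0: r=1*2+0=2, c=grp=7
col: 1 vs 7

buggy=1 correct=7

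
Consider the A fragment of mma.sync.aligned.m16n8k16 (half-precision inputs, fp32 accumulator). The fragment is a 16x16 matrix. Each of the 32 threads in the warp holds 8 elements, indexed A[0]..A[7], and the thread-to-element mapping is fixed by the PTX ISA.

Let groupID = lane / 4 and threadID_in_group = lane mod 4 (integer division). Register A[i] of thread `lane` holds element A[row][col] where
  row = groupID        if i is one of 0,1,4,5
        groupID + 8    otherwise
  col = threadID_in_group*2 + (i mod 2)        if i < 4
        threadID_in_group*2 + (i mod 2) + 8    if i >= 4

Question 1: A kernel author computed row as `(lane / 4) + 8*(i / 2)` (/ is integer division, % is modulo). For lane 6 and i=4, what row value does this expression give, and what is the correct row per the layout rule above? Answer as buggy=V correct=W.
`(lane / 4) + 8*(i / 2)`[6,4]->17
lane 6->6/4=1, 6 mod 4=2
i=4  r:1+0->1  c:2·2+0+8->12
row: 17 vs 1

buggy=17 correct=1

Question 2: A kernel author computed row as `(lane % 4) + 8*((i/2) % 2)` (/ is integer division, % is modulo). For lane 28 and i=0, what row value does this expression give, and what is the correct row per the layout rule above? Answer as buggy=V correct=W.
buggy=0 correct=7

`(lane % 4) + 8*((i/2) % 2)`[28,0]⇒0
lane 28⇒28/4=7, 28 mod 4=0
i=0  r:7+0⇒7  c:2·0+0+0⇒0
row: 0 vs 7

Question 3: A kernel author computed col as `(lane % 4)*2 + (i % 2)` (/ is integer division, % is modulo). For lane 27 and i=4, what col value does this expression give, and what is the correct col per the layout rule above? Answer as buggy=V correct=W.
`(lane % 4)*2 + (i % 2)`[27,4]->6
lane 27->27/4=6, 27 mod 4=3
i=4  r:6+0->6  c:2·3+0+8->14
col: 6 vs 14

buggy=6 correct=14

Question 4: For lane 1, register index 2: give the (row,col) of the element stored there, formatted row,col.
L=1->gid=1>>2=0, tid=1&3=1
[2]->row 0+8=8  col 1·2+0+0=2

8,2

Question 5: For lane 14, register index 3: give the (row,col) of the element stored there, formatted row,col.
14: grp=3,tig=2
[3] (3+8,2*2+1+0) = (11,5)

11,5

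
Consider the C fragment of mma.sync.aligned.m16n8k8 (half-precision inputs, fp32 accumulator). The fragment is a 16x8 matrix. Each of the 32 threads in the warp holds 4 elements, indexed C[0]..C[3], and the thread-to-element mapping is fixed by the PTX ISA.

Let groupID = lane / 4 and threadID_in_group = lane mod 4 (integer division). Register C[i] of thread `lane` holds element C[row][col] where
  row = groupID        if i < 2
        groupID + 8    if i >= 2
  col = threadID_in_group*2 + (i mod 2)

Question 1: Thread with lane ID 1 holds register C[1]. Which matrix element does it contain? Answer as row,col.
L=1=>grp=1>>2=0, tig=1&3=1
[1]=>row 0+0=0  col 1·2+1=3

0,3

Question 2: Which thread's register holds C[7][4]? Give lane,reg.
r=7->g=7,rb=0  c=4->t=2,b0=0
L=7*4+2=30  i=0*2+0=0

30,0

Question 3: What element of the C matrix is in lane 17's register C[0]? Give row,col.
4,2

lane 17: G=4 (17/4), T=1 (17%4)
i=0: r=4+0=4, c=1*2+0=2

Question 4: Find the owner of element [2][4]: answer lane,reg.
10,0

r=2→G=2,rhi=0  c=4→T=2,p=0
L=2*4+2=10  i=0*2+0=0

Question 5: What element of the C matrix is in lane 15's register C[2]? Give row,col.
11,6

L=15=>grp=15>>2=3, tig=15&3=3
[2]=>row 3+8=11  col 3·2+0=6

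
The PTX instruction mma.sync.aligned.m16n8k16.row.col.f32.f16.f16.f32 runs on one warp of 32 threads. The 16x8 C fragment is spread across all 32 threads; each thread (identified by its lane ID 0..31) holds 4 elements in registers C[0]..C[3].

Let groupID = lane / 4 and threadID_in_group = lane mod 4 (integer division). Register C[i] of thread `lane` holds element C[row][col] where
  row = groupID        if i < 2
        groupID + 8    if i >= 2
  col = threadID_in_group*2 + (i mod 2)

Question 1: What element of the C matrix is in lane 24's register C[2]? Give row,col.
lane 24⇒24/4=6, 24 mod 4=0
i=2  r:6+8⇒14  c:2·0+0⇒0

14,0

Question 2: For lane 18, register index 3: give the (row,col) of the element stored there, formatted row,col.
12,5

18: g=4,t=2
[3] (4+8,2*2+1) = (12,5)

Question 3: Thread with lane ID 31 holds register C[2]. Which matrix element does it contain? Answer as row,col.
15,6

lane 31=>31/4=7, 31 mod 4=3
i=2  r:7+8=>15  c:2·3+0=>6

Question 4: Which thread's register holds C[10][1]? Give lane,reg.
r=10⇒gr=2,Rb=1  c=1⇒th=0,odd=1
L=2*4+0=8  i=1*2+1=3

8,3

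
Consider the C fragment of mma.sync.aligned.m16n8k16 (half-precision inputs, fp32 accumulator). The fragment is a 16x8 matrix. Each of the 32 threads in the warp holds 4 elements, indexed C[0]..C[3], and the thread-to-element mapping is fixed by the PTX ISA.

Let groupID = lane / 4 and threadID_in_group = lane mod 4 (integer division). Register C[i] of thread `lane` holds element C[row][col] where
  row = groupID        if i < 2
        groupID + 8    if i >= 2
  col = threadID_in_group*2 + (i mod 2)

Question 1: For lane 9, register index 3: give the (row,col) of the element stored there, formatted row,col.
lane 9→9/4=2, 9 mod 4=1
i=3  r:2+8→10  c:2·1+1→3

10,3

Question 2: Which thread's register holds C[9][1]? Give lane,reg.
4,3

r:9=>grp=1,rB=1  c:1=>tig=0,lo=1
L=1*4+0=4  i=1*2+1=3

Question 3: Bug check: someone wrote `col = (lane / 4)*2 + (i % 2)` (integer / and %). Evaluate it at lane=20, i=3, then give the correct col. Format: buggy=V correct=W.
buggy=11 correct=1

`(lane / 4)*2 + (i % 2)`[20,3]→11
20: G=5,T=0
[3] (5+8,0*2+1) = (13,1)
col: 11 vs 1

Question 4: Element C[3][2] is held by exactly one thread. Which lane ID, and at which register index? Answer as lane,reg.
r: 3->gid=3,r8=0  c: 2->tid=1,i&1=0
L=3*4+1=13  i=0*2+0=0

13,0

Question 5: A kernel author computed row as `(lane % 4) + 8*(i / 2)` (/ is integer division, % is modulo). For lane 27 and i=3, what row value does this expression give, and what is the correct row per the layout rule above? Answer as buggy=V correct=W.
buggy=11 correct=14

`(lane % 4) + 8*(i / 2)`[27,3]->11
27: g=6,t=3
[3] (6+8,3*2+1) = (14,7)
row: 11 vs 14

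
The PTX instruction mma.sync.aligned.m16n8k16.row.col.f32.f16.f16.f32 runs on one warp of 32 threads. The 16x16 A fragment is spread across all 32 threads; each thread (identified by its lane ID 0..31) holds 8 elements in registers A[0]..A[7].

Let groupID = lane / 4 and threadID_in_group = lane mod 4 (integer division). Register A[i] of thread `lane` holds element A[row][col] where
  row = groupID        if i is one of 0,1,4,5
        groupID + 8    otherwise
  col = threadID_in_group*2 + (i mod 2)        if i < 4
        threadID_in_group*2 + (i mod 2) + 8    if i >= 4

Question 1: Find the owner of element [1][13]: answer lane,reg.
6,5

r:1=>grp=1,rB=0  c:13=>cB=1,tig=2,lo=1
L=1*4+2=6  i=1*4+0*2+1=5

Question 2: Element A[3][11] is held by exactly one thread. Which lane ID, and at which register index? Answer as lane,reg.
13,5

r=3->g=3,rb=0  c=11->cb=1,t=1,b0=1
L=3*4+1=13  i=1*4+0*2+1=5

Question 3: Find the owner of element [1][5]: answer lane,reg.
6,1

r=1→G=1,rhi=0  c=5→chi=0,T=2,p=1
L=1*4+2=6  i=0*4+0*2+1=1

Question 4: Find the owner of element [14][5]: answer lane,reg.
r: 14->gid=6,r8=1  c: 5->c8=0,tid=2,i&1=1
L=6*4+2=26  i=0*4+1*2+1=3

26,3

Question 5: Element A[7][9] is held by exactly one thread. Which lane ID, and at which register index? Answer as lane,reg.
28,5

r=7->g=7,rb=0  c=9->cb=1,t=0,b0=1
L=7*4+0=28  i=1*4+0*2+1=5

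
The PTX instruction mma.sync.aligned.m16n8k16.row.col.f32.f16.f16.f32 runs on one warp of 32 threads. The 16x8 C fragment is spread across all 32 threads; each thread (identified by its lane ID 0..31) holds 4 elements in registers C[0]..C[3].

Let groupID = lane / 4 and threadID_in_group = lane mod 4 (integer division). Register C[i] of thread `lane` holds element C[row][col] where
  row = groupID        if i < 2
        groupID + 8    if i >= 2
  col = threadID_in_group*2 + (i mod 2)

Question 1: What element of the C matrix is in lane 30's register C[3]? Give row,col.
15,5

lane 30: gr=7 (30/4), th=2 (30%4)
i=3: r=7+8=15, c=2*2+1=5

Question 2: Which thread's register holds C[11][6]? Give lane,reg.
r=11⇒gr=3,Rb=1  c=6⇒th=3,odd=0
L=3*4+3=15  i=1*2+0=2

15,2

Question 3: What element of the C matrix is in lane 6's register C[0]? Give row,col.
L=6⇒gr=6>>2=1, th=6&3=2
[0]⇒row 1+0=1  col 2·2+0=4

1,4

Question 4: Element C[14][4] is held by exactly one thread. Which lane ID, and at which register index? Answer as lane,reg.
r=14→G=6,rhi=1  c=4→T=2,p=0
L=6*4+2=26  i=1*2+0=2

26,2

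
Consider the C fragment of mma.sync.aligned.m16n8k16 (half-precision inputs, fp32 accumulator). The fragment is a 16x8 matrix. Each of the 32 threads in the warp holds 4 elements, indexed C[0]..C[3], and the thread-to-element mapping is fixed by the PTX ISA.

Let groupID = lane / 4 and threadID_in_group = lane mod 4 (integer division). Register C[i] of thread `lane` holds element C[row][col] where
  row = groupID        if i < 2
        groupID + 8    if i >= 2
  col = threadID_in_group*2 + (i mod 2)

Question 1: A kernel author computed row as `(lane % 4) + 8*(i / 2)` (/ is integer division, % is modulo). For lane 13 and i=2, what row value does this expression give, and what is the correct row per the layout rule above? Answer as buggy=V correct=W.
`(lane % 4) + 8*(i / 2)`[13,2]=>9
lane 13: grp=3 (13/4), tig=1 (13%4)
i=2: r=3+8=11, c=1*2+0=2
row: 9 vs 11

buggy=9 correct=11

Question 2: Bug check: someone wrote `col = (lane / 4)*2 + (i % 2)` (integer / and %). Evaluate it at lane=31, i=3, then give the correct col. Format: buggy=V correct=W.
`(lane / 4)*2 + (i % 2)`[31,3]=>15
L=31=>grp=31>>2=7, tig=31&3=3
[3]=>row 7+8=15  col 3·2+1=7
col: 15 vs 7

buggy=15 correct=7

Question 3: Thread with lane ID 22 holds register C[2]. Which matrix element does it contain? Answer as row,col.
13,4

lane 22=>22/4=5, 22 mod 4=2
i=2  r:5+8=>13  c:2·2+0=>4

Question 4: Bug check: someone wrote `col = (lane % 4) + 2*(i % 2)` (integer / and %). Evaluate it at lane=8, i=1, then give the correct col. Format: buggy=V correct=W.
buggy=2 correct=1

`(lane % 4) + 2*(i % 2)`[8,1]→2
lane 8: G=2 (8/4), T=0 (8%4)
i=1: r=2+0=2, c=0*2+1=1
col: 2 vs 1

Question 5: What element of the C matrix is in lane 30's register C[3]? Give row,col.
15,5

30: g=7,t=2
[3] (7+8,2*2+1) = (15,5)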